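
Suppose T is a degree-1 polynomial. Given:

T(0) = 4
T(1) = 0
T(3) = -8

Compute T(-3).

Write T(n) = an + b; the 3 given values yield a linear system in the 2 coefficients.
Solving, T(n) = -4n + 4.
Then T(-3) = 16.

16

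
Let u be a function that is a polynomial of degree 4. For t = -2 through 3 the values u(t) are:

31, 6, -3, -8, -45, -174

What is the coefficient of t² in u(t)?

Write u(t) = at^4 + bt³ + ct² + dt + e; the 6 given values yield a linear system in the 5 coefficients.
Solving, u(t) = -t^4 - 4t³ + 3t² - 3t - 3.
The coefficient of t² is 3.

3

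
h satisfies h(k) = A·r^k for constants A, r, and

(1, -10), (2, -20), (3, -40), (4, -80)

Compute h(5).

-160

Consecutive ratio: -20/(-10) = 2, and -40/(-20) = 2, so r = 2.
Then A·2^1 = -10 gives A = -5, and h(k) = -5·2^k.
h(5) = -5·2^5 = -160.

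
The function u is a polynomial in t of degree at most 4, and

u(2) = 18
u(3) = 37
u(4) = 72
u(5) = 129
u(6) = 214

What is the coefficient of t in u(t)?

5

First differences: 19, 35, 57, 85. Second differences: 16, 22, 28. Third differences: 6, 6.
Level-3 differences are constant, so u has degree 3.
Fitting a degree-3 polynomial gives u(t) = t³ - t² + 5t + 4.
The coefficient of t is 5.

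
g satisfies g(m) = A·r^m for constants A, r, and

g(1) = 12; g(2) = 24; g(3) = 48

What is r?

Consecutive ratio: 24/12 = 2, and 48/24 = 2, so r = 2.
Then A·2^1 = 12 gives A = 6, and g(m) = 6·2^m.

2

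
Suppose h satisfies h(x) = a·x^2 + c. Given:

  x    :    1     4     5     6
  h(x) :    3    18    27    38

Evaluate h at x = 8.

66

From h(1) = 3 and h(4) = 18: 1a + c = 3 and 16a + c = 18.
Subtracting: 15a = 15, so a = 1; then c = 3 − 1·1 = 2.
So h(x) = 1x² + 2, and h(8) = 66.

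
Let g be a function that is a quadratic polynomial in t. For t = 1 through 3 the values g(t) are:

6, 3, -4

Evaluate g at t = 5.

-30

Write g(t) = at² + bt + c; the 3 given values yield a linear system in the 3 coefficients.
Solving, g(t) = -2t² + 3t + 5.
Then g(5) = -30.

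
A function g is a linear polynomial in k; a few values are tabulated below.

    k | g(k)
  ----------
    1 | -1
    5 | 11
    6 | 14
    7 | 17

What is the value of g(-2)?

Write g(k) = ak + b; the 4 given values yield a linear system in the 2 coefficients.
Solving, g(k) = 3k - 4.
Then g(-2) = -10.

-10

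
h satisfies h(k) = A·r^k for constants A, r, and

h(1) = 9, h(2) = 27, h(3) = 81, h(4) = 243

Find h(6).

Consecutive ratio: 27/9 = 3, and 81/27 = 3, so r = 3.
Then A·3^1 = 9 gives A = 3, and h(k) = 3·3^k.
h(6) = 3·3^6 = 2187.

2187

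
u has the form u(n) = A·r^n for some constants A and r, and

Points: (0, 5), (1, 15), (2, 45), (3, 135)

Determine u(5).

1215

Consecutive ratio: 15/5 = 3, and 45/15 = 3, so r = 3.
Then A·3^0 = 5 gives A = 5, and u(n) = 5·3^n.
u(5) = 5·3^5 = 1215.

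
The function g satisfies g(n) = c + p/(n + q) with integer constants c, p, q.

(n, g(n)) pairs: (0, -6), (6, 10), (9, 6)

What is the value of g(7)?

(g(n) − c)(n + q) = p for each data point; the three points give a linear system in c and q, then p follows.
Solving: c = 2, q = -3, p = 24, so g(n) = 2 + 24/(n − 3).
Then g(7) = 2 + 24/4 = 8.

8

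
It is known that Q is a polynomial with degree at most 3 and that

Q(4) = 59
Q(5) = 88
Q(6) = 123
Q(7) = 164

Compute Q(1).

8

First differences: 29, 35, 41. Second differences: 6, 6.
Level-2 differences are constant, so Q has degree 2.
Fitting a degree-2 polynomial gives Q(k) = 3k² + 2k + 3.
Then Q(1) = 8.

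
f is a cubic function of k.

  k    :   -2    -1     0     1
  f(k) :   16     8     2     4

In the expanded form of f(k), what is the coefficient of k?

-3

Write f(k) = ak³ + bk² + ck + d; the 4 given values yield a linear system in the 4 coefficients.
Solving, f(k) = k³ + 4k² - 3k + 2.
The coefficient of k is -3.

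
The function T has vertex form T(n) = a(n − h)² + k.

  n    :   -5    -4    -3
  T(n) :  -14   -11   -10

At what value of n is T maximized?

-3

First differences 3, 1; second difference -2 = 2a, so a = -1.
Expanding, the n-coefficient is −2ah = 2h; matching it to the data gives h = -3, and then k = -10.
So T(n) = -1(n + 3)² − 10.
Hence h = -3.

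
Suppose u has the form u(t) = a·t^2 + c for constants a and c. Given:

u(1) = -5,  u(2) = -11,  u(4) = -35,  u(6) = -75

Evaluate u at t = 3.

From u(1) = -5 and u(2) = -11: 1a + c = -5 and 4a + c = -11.
Subtracting: 3a = -6, so a = -2; then c = -5 − (-2)·1 = -3.
So u(t) = -2t² − 3, and u(3) = -21.

-21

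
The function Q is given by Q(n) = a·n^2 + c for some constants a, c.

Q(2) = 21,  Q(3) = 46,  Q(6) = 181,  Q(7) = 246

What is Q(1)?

From Q(2) = 21 and Q(3) = 46: 4a + c = 21 and 9a + c = 46.
Subtracting: 5a = 25, so a = 5; then c = 21 − 5·4 = 1.
So Q(n) = 5n² + 1, and Q(1) = 6.

6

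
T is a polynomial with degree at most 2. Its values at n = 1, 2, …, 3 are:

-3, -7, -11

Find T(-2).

First differences: -4, -4.
Level-1 differences are constant, so T has degree 1.
Fitting a degree-1 polynomial gives T(n) = -4n + 1.
Then T(-2) = 9.

9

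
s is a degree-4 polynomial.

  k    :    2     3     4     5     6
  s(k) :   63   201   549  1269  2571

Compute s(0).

9

Write s(k) = ak^4 + bk³ + ck² + dk + e; the 5 given values yield a linear system in the 5 coefficients.
Solving, s(k) = 2k^4 - k³ + 4k² + 7k + 9.
Then s(0) = 9.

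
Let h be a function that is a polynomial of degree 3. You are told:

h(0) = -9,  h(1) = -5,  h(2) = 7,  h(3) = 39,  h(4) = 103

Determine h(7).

607

Write h(m) = am³ + bm² + cm + d; the 5 given values yield a linear system in the 4 coefficients.
Solving, h(m) = 2m³ - 2m² + 4m - 9.
Then h(7) = 607.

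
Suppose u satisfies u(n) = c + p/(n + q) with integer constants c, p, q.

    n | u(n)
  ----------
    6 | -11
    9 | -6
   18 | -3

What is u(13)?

(u(n) − c)(n + q) = p for each data point; the three points give a linear system in c and q, then p follows.
Solving: c = -1, q = -3, p = -30, so u(n) = -1 − 30/(n − 3).
Then u(13) = -1 − 30/10 = -4.

-4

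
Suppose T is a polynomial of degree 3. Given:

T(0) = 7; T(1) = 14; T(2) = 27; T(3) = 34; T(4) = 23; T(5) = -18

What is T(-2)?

59

Write T(k) = ak³ + bk² + ck + d; the 6 given values yield a linear system in the 4 coefficients.
Solving, T(k) = -2k³ + 9k² + 7.
Then T(-2) = 59.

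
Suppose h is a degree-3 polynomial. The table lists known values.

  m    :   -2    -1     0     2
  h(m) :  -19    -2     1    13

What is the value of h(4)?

Write h(m) = am³ + bm² + cm + d; the 4 given values yield a linear system in the 4 coefficients.
Solving, h(m) = 2m³ - m² + 1.
Then h(4) = 113.

113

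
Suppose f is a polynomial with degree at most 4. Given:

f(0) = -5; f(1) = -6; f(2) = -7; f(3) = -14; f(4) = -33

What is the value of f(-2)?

21

First differences: -1, -1, -7, -19. Second differences: 0, -6, -12. Third differences: -6, -6.
Level-3 differences are constant, so f has degree 3.
Fitting a degree-3 polynomial gives f(t) = -t³ + 3t² - 3t - 5.
Then f(-2) = 21.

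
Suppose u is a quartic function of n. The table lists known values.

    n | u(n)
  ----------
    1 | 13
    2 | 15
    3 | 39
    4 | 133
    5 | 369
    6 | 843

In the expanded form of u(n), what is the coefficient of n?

7

Write u(n) = an^4 + bn³ + cn² + dn + e; the 6 given values yield a linear system in the 5 coefficients.
Solving, u(n) = n^4 - 2n³ - 2n² + 7n + 9.
The coefficient of n is 7.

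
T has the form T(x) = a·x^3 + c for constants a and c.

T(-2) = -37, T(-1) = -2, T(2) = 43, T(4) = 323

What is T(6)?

From T(-2) = -37 and T(-1) = -2: -8a + c = -37 and -1a + c = -2.
Subtracting: 7a = 35, so a = 5; then c = -37 − 5·(-8) = 3.
So T(x) = 5x³ + 3, and T(6) = 1083.

1083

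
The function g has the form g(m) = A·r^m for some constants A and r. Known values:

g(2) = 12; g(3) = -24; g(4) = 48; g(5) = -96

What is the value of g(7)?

-384

Consecutive ratio: -24/12 = -2, and 48/(-24) = -2, so r = -2.
Then A·(-2)^2 = 12 gives A = 3, and g(m) = 3·(-2)^m.
g(7) = 3·(-2)^7 = -384.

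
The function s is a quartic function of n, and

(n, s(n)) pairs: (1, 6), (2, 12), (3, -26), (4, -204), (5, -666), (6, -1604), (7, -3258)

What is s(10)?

Write s(n) = an^4 + bn³ + cn² + dn + e; the 7 given values yield a linear system in the 5 coefficients.
Solving, s(n) = -2n^4 + 4n³ + 4n² - 4n + 4.
Then s(10) = -15636.

-15636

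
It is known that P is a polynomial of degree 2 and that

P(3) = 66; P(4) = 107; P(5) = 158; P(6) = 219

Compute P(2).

35

First differences: 41, 51, 61. Second differences: 10, 10.
Level-2 differences are constant, so P has degree 2.
Fitting a degree-2 polynomial gives P(m) = 5m² + 6m + 3.
Then P(2) = 35.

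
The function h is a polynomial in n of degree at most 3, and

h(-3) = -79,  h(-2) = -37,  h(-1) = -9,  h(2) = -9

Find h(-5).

Write h(n) = an³ + bn² + cn + d; the 4 given values yield a linear system in the 4 coefficients.
Solving, the leading coefficient vanishes, and h(n) = -7n² + 7n + 5.
Then h(-5) = -205.

-205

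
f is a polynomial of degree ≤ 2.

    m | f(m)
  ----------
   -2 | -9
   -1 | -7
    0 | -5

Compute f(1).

-3

First differences: 2, 2.
Level-1 differences are constant, so f has degree 1.
Extending the table by one column gives the next first difference 2, so f(1) = -5 + 2 = -3.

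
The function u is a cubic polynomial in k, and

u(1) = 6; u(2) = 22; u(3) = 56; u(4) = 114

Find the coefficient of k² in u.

Write u(k) = ak³ + bk² + ck + d; the 4 given values yield a linear system in the 4 coefficients.
Solving, u(k) = k³ + 3k² + 2.
The coefficient of k² is 3.

3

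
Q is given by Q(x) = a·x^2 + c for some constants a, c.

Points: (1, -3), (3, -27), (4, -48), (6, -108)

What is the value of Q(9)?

From Q(1) = -3 and Q(3) = -27: 1a + c = -3 and 9a + c = -27.
Subtracting: 8a = -24, so a = -3; then c = -3 − (-3)·1 = 0.
So Q(x) = -3x² + 0, and Q(9) = -243.

-243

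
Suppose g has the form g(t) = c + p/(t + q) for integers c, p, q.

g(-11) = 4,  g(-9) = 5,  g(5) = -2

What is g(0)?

-7

(g(t) − c)(t + q) = p for each data point; the three points give a linear system in c and q, then p follows.
Solving: c = 1, q = 3, p = -24, so g(t) = 1 − 24/(t + 3).
Then g(0) = 1 − 24/3 = -7.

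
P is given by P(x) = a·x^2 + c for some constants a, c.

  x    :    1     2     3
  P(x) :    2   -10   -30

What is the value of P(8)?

-250

From P(1) = 2 and P(2) = -10: 1a + c = 2 and 4a + c = -10.
Subtracting: 3a = -12, so a = -4; then c = 2 − (-4)·1 = 6.
So P(x) = -4x² + 6, and P(8) = -250.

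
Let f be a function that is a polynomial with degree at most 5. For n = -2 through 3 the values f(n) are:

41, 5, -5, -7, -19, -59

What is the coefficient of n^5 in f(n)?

0

First differences: -36, -10, -2, -12, -40. Second differences: 26, 8, -10, -28. Third differences: -18, -18, -18.
Level-3 differences are constant, so f has degree 3.
Fitting a degree-3 polynomial gives f(n) = -3n³ + 4n² - 3n - 5.
The coefficient of n^5 is 0.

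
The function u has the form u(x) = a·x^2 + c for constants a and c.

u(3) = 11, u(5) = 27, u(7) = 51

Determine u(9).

From u(3) = 11 and u(5) = 27: 9a + c = 11 and 25a + c = 27.
Subtracting: 16a = 16, so a = 1; then c = 11 − 1·9 = 2.
So u(x) = 1x² + 2, and u(9) = 83.

83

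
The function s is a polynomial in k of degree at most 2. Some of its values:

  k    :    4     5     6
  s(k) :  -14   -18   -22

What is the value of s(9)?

-34

Write s(k) = ak² + bk + c; the 3 given values yield a linear system in the 3 coefficients.
Solving, the leading coefficient vanishes, and s(k) = -4k + 2.
Then s(9) = -34.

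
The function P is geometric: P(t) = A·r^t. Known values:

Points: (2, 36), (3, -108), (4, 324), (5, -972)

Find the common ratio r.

-3

Consecutive ratio: -108/36 = -3, and 324/(-108) = -3, so r = -3.
Then A·(-3)^2 = 36 gives A = 4, and P(t) = 4·(-3)^t.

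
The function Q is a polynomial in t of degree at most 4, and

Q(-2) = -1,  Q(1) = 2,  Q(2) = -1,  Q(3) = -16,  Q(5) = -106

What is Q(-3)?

Write Q(t) = at^4 + bt³ + ct² + dt + e; the 5 given values yield a linear system in the 5 coefficients.
Solving, the leading coefficient vanishes, and Q(t) = -t³ + 4t - 1.
Then Q(-3) = 14.

14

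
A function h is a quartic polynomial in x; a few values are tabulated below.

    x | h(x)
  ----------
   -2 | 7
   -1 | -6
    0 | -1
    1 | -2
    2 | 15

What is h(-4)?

Write h(x) = ax^4 + bx³ + cx² + dx + e; the 5 given values yield a linear system in the 5 coefficients.
Solving, h(x) = 2x^4 - 5x² + 2x - 1.
Then h(-4) = 423.

423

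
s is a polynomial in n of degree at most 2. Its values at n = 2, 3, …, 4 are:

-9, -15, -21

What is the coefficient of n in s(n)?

First differences: -6, -6.
Level-1 differences are constant, so s has degree 1.
Fitting a degree-1 polynomial gives s(n) = -6n + 3.
The coefficient of n is -6.

-6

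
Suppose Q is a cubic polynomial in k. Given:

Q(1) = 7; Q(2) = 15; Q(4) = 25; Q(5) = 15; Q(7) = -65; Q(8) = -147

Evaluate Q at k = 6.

Write Q(k) = ak³ + bk² + ck + d; the 6 given values yield a linear system in the 4 coefficients.
Solving, Q(k) = -k³ + 6k² - 3k + 5.
Then Q(6) = -13.

-13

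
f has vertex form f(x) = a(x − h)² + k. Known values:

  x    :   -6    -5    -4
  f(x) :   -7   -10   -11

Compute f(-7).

First differences -3, -1; second difference 2 = 2a, so a = 1.
Expanding, the x-coefficient is −2ah = -2h; matching it to the data gives h = -4, and then k = -11.
So f(x) = 1(x + 4)² − 11.
f(-7) = 1·(-3)² − 11 = -2.

-2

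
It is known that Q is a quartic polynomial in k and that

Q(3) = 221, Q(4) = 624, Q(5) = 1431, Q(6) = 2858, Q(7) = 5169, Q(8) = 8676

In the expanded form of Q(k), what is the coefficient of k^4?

2

First differences: 403, 807, 1427, 2311, 3507. Second differences: 404, 620, 884, 1196. Third differences: 216, 264, 312. Fourth differences: 48, 48.
Level-4 differences are constant, so Q has degree 4.
Fitting a degree-4 polynomial gives Q(k) = 2k^4 + 8k² - 3k - 4.
The coefficient of k^4 is 2.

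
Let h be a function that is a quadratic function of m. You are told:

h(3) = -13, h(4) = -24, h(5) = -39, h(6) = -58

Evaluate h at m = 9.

-139

First differences: -11, -15, -19. Second differences: -4, -4.
Level-2 differences are constant, so h has degree 2.
Fitting a degree-2 polynomial gives h(m) = -2m² + 3m - 4.
Then h(9) = -139.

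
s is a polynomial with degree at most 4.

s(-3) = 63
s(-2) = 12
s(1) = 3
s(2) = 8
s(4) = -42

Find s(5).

-121

Write s(k) = ak^4 + bk³ + ck² + dk + e; the 5 given values yield a linear system in the 5 coefficients.
Solving, the leading coefficient vanishes, and s(k) = -2k³ + 4k² + 7k - 6.
Then s(5) = -121.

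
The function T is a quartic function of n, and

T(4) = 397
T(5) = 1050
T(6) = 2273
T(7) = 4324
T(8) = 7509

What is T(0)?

5

Write T(n) = an^4 + bn³ + cn² + dn + e; the 5 given values yield a linear system in the 5 coefficients.
Solving, T(n) = 2n^4 - n³ - 2n² - 6n + 5.
The constant term is T(0) = 5.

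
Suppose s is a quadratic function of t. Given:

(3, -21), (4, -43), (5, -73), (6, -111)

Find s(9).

First differences: -22, -30, -38. Second differences: -8, -8.
Level-2 differences are constant, so s has degree 2.
Fitting a degree-2 polynomial gives s(t) = -4t² + 6t - 3.
Then s(9) = -273.

-273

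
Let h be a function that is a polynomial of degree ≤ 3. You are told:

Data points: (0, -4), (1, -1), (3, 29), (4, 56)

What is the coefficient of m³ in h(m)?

Write h(m) = am³ + bm² + cm + d; the 4 given values yield a linear system in the 4 coefficients.
Solving, the leading coefficient vanishes, and h(m) = 4m² - m - 4.
The coefficient of m³ is 0.

0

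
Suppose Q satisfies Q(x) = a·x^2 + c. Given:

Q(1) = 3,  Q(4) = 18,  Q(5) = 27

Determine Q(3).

From Q(1) = 3 and Q(4) = 18: 1a + c = 3 and 16a + c = 18.
Subtracting: 15a = 15, so a = 1; then c = 3 − 1·1 = 2.
So Q(x) = 1x² + 2, and Q(3) = 11.

11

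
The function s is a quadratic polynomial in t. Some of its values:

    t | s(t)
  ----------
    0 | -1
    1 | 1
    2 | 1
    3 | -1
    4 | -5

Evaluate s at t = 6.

Write s(t) = at² + bt + c; the 5 given values yield a linear system in the 3 coefficients.
Solving, s(t) = -t² + 3t - 1.
Then s(6) = -19.

-19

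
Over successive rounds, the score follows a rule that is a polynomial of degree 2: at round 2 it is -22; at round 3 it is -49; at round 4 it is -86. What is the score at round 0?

2

Write the value at t as g(t).
Write g(t) = at² + bt + c; the 3 given values yield a linear system in the 3 coefficients.
Solving, g(t) = -5t² - 2t + 2.
Then g(0) = 2.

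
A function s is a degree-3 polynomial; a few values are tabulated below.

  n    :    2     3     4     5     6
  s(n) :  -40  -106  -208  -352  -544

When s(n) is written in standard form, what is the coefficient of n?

-2

First differences: -66, -102, -144, -192. Second differences: -36, -42, -48. Third differences: -6, -6.
Level-3 differences are constant, so s has degree 3.
Fitting a degree-3 polynomial gives s(n) = -n³ - 9n² - 2n + 8.
The coefficient of n is -2.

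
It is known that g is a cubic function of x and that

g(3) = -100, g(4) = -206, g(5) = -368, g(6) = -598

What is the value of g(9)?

Write g(x) = ax³ + bx² + cx + d; the 4 given values yield a linear system in the 4 coefficients.
Solving, g(x) = -2x³ - 4x² - 4x + 2.
Then g(9) = -1816.

-1816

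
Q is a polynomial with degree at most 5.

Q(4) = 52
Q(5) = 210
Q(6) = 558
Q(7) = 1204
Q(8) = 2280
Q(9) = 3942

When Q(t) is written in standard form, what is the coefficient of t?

First differences: 158, 348, 646, 1076, 1662. Second differences: 190, 298, 430, 586. Third differences: 108, 132, 156. Fourth differences: 24, 24.
Level-4 differences are constant, so Q has degree 4.
Fitting a degree-4 polynomial gives Q(t) = t^4 - 4t³ + 4t² - 3t.
The coefficient of t is -3.

-3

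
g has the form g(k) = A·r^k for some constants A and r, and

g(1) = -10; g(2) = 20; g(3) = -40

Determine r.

-2

Consecutive ratio: 20/(-10) = -2, and -40/20 = -2, so r = -2.
Then A·(-2)^1 = -10 gives A = 5, and g(k) = 5·(-2)^k.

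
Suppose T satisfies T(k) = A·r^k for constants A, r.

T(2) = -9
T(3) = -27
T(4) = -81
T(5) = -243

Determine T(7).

-2187

Consecutive ratio: -27/(-9) = 3, and -81/(-27) = 3, so r = 3.
Then A·3^2 = -9 gives A = -1, and T(k) = -1·3^k.
T(7) = -1·3^7 = -2187.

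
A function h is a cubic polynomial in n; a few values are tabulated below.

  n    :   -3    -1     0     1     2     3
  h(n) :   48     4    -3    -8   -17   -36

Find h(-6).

Write h(n) = an³ + bn² + cn + d; the 6 given values yield a linear system in the 4 coefficients.
Solving, h(n) = -n³ + n² - 5n - 3.
Then h(-6) = 279.

279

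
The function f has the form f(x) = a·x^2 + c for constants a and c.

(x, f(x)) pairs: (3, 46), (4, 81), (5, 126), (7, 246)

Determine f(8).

From f(3) = 46 and f(4) = 81: 9a + c = 46 and 16a + c = 81.
Subtracting: 7a = 35, so a = 5; then c = 46 − 5·9 = 1.
So f(x) = 5x² + 1, and f(8) = 321.

321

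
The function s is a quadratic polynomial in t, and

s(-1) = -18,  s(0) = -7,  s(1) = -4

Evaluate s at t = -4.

Write s(t) = at² + bt + c; the 3 given values yield a linear system in the 3 coefficients.
Solving, s(t) = -4t² + 7t - 7.
Then s(-4) = -99.

-99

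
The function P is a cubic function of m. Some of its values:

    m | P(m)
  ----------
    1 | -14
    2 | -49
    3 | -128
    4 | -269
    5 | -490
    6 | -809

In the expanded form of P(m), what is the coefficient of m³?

-3

First differences: -35, -79, -141, -221, -319. Second differences: -44, -62, -80, -98. Third differences: -18, -18, -18.
Level-3 differences are constant, so P has degree 3.
Fitting a degree-3 polynomial gives P(m) = -3m³ - 4m² - 2m - 5.
The coefficient of m³ is -3.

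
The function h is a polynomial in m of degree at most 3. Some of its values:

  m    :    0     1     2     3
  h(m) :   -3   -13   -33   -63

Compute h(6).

Write h(m) = am³ + bm² + cm + d; the 4 given values yield a linear system in the 4 coefficients.
Solving, the leading coefficient vanishes, and h(m) = -5m² - 5m - 3.
Then h(6) = -213.

-213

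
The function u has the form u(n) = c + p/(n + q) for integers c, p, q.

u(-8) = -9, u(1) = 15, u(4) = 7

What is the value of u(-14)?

(u(n) − c)(n + q) = p for each data point; the three points give a linear system in c and q, then p follows.
Solving: c = -1, q = 2, p = 48, so u(n) = -1 + 48/(n + 2).
Then u(-14) = -1 + 48/(-12) = -5.

-5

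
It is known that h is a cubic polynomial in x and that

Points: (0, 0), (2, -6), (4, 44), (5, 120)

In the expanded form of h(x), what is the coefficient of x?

-1

Write h(x) = ax³ + bx² + cx + d; the 4 given values yield a linear system in the 4 coefficients.
Solving, h(x) = 2x³ - 5x² - x.
The coefficient of x is -1.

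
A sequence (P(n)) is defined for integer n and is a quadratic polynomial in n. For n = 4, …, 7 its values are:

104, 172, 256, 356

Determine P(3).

52

First differences: 68, 84, 100. Second differences: 16, 16.
Level-2 differences are constant, so P has degree 2.
Fitting a degree-2 polynomial gives P(n) = 8n² - 4n - 8.
Then P(3) = 52.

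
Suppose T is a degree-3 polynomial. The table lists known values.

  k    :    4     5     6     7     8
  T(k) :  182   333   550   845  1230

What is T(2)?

Write T(k) = ak³ + bk² + ck + d; the 5 given values yield a linear system in the 4 coefficients.
Solving, T(k) = 2k³ + 3k² + 2k - 2.
Then T(2) = 30.

30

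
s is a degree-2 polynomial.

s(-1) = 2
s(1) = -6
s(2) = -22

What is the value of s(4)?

-78

Write s(t) = at² + bt + c; the 3 given values yield a linear system in the 3 coefficients.
Solving, s(t) = -4t² - 4t + 2.
Then s(4) = -78.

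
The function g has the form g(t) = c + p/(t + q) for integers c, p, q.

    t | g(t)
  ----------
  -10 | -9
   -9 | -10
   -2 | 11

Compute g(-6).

-19

(g(t) − c)(t + q) = p for each data point; the three points give a linear system in c and q, then p follows.
Solving: c = -4, q = 4, p = 30, so g(t) = -4 + 30/(t + 4).
Then g(-6) = -4 + 30/(-2) = -19.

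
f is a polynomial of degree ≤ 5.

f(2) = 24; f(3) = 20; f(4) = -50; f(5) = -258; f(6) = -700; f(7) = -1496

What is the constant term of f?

First differences: -4, -70, -208, -442, -796. Second differences: -66, -138, -234, -354. Third differences: -72, -96, -120. Fourth differences: -24, -24.
Level-4 differences are constant, so f has degree 4.
Fitting a degree-4 polynomial gives f(m) = -m^4 + 2m³ + 4m² + 3m + 2.
The constant term is f(0) = 2.

2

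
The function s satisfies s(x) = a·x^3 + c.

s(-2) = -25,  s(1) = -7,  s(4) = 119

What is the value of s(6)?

From s(-2) = -25 and s(1) = -7: -8a + c = -25 and 1a + c = -7.
Subtracting: 9a = 18, so a = 2; then c = -25 − 2·(-8) = -9.
So s(x) = 2x³ − 9, and s(6) = 423.

423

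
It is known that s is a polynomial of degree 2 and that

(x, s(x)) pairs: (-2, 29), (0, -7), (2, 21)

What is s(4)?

Write s(x) = ax² + bx + c; the 3 given values yield a linear system in the 3 coefficients.
Solving, s(x) = 8x² - 2x - 7.
Then s(4) = 113.

113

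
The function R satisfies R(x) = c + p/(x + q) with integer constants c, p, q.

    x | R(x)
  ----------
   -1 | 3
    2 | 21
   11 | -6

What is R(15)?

(R(x) − c)(x + q) = p for each data point; the three points give a linear system in c and q, then p follows.
Solving: c = -3, q = -3, p = -24, so R(x) = -3 − 24/(x − 3).
Then R(15) = -3 − 24/12 = -5.

-5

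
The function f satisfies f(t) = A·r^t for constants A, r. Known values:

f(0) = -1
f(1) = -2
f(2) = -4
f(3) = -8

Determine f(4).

-16

Consecutive ratio: -2/(-1) = 2, and -4/(-2) = 2, so r = 2.
Then A·2^0 = -1 gives A = -1, and f(t) = -1·2^t.
f(4) = -1·2^4 = -16.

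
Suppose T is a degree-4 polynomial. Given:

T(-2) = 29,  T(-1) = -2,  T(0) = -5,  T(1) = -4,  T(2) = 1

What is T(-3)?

136

Write T(k) = ak^4 + bk³ + ck² + dk + e; the 5 given values yield a linear system in the 5 coefficients.
Solving, T(k) = k^4 - 2k³ + k² + k - 5.
Then T(-3) = 136.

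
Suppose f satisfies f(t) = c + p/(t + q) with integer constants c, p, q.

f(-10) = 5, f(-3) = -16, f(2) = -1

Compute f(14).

1

(f(t) − c)(t + q) = p for each data point; the three points give a linear system in c and q, then p follows.
Solving: c = 2, q = 4, p = -18, so f(t) = 2 − 18/(t + 4).
Then f(14) = 2 − 18/18 = 1.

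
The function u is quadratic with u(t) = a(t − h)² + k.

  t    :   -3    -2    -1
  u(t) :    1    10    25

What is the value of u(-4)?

-2

First differences 9, 15; second difference 6 = 2a, so a = 3.
Expanding, the t-coefficient is −2ah = -6h; matching it to the data gives h = -4, and then k = -2.
So u(t) = 3(t + 4)² − 2.
u(-4) = 3·0² − 2 = -2.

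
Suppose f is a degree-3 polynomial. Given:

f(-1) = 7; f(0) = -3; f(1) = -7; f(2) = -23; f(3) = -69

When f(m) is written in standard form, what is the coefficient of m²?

3

First differences: -10, -4, -16, -46. Second differences: 6, -12, -30. Third differences: -18, -18.
Level-3 differences are constant, so f has degree 3.
Fitting a degree-3 polynomial gives f(m) = -3m³ + 3m² - 4m - 3.
The coefficient of m² is 3.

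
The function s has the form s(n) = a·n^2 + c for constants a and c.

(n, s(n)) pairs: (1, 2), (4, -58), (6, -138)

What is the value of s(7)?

From s(1) = 2 and s(4) = -58: 1a + c = 2 and 16a + c = -58.
Subtracting: 15a = -60, so a = -4; then c = 2 − (-4)·1 = 6.
So s(n) = -4n² + 6, and s(7) = -190.

-190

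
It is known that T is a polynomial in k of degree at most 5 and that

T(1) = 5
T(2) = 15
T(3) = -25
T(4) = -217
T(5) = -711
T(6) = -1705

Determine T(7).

First differences: 10, -40, -192, -494, -994. Second differences: -50, -152, -302, -500. Third differences: -102, -150, -198. Fourth differences: -48, -48.
Level-4 differences are constant, so T has degree 4.
Fitting a degree-4 polynomial gives T(k) = -2k^4 + 3k³ + 7k² - 2k - 1.
Then T(7) = -3445.

-3445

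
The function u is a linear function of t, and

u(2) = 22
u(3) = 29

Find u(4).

Write u(t) = at + b; the 2 given values yield a linear system in the 2 coefficients.
Solving, u(t) = 7t + 8.
Then u(4) = 36.

36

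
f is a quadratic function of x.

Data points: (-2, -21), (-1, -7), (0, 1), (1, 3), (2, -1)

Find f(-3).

First differences: 14, 8, 2, -4. Second differences: -6, -6, -6.
Level-2 differences are constant, so f has degree 2.
Fitting a degree-2 polynomial gives f(x) = -3x² + 5x + 1.
Then f(-3) = -41.

-41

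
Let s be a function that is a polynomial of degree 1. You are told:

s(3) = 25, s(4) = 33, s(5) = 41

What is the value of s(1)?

First differences: 8, 8.
Level-1 differences are constant, so s has degree 1.
Fitting a degree-1 polynomial gives s(m) = 8m + 1.
Then s(1) = 9.

9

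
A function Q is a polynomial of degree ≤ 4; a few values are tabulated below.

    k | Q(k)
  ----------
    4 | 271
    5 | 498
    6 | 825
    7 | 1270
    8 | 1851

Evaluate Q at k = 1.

Write Q(k) = ak^4 + bk³ + ck² + dk + e; the 5 given values yield a linear system in the 5 coefficients.
Solving, the leading coefficient vanishes, and Q(k) = 3k³ + 5k² - k + 3.
Then Q(1) = 10.

10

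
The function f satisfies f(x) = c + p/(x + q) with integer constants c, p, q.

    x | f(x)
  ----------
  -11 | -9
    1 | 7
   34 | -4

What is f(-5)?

(f(x) − c)(x + q) = p for each data point; the three points give a linear system in c and q, then p follows.
Solving: c = -5, q = 2, p = 36, so f(x) = -5 + 36/(x + 2).
Then f(-5) = -5 + 36/(-3) = -17.

-17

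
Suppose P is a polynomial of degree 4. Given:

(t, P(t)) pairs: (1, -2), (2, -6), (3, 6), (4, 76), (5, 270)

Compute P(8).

Write P(t) = at^4 + bt³ + ct² + dt + e; the 5 given values yield a linear system in the 5 coefficients.
Solving, P(t) = t^4 - 3t³ + t² - t.
Then P(8) = 2616.

2616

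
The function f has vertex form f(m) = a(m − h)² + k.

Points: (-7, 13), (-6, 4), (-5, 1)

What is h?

First differences -9, -3; second difference 6 = 2a, so a = 3.
Expanding, the m-coefficient is −2ah = -6h; matching it to the data gives h = -5, and then k = 1.
So f(m) = 3(m + 5)² + 1.
Hence h = -5.

-5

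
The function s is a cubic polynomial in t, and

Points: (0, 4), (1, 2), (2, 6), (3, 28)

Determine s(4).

Write s(t) = at³ + bt² + ct + d; the 4 given values yield a linear system in the 4 coefficients.
Solving, s(t) = 2t³ - 3t² - t + 4.
Then s(4) = 80.

80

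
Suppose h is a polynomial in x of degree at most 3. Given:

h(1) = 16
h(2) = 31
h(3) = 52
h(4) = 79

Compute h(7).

First differences: 15, 21, 27. Second differences: 6, 6.
Level-2 differences are constant, so h has degree 2.
Fitting a degree-2 polynomial gives h(x) = 3x² + 6x + 7.
Then h(7) = 196.

196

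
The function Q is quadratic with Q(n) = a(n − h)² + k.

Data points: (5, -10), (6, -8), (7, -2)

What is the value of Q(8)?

8

First differences 2, 6; second difference 4 = 2a, so a = 2.
Expanding, the n-coefficient is −2ah = -4h; matching it to the data gives h = 5, and then k = -10.
So Q(n) = 2(n − 5)² − 10.
Q(8) = 2·3² − 10 = 8.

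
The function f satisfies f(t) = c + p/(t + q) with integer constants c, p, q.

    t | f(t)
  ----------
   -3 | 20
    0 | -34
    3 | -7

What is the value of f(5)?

-4

(f(t) − c)(t + q) = p for each data point; the three points give a linear system in c and q, then p follows.
Solving: c = 2, q = 1, p = -36, so f(t) = 2 − 36/(t + 1).
Then f(5) = 2 − 36/6 = -4.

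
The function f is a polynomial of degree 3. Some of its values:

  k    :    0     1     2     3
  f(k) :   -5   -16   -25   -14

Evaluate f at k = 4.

Write f(k) = ak³ + bk² + ck + d; the 4 given values yield a linear system in the 4 coefficients.
Solving, f(k) = 3k³ - 8k² - 6k - 5.
Then f(4) = 35.

35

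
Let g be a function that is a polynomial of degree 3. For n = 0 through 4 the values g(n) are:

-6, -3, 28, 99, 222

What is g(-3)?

First differences: 3, 31, 71, 123. Second differences: 28, 40, 52. Third differences: 12, 12.
Level-3 differences are constant, so g has degree 3.
Fitting a degree-3 polynomial gives g(n) = 2n³ + 8n² - 7n - 6.
Then g(-3) = 33.

33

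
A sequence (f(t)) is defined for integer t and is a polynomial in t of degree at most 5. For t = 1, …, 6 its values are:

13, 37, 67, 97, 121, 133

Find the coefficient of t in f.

4

First differences: 24, 30, 30, 24, 12. Second differences: 6, 0, -6, -12. Third differences: -6, -6, -6.
Level-3 differences are constant, so f has degree 3.
Fitting a degree-3 polynomial gives f(t) = -t³ + 9t² + 4t + 1.
The coefficient of t is 4.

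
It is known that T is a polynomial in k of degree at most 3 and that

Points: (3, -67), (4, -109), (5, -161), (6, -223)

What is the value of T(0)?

-1

First differences: -42, -52, -62. Second differences: -10, -10.
Level-2 differences are constant, so T has degree 2.
Fitting a degree-2 polynomial gives T(k) = -5k² - 7k - 1.
Then T(0) = -1.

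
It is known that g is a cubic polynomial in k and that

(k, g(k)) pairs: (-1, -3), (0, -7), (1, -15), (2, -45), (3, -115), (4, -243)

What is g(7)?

-1155

First differences: -4, -8, -30, -70, -128. Second differences: -4, -22, -40, -58. Third differences: -18, -18, -18.
Level-3 differences are constant, so g has degree 3.
Fitting a degree-3 polynomial gives g(k) = -3k³ - 2k² - 3k - 7.
Then g(7) = -1155.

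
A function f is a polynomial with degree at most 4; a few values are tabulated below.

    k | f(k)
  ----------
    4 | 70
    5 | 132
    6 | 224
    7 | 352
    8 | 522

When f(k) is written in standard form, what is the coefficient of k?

1

First differences: 62, 92, 128, 170. Second differences: 30, 36, 42. Third differences: 6, 6.
Level-3 differences are constant, so f has degree 3.
Fitting a degree-3 polynomial gives f(k) = k³ + k + 2.
The coefficient of k is 1.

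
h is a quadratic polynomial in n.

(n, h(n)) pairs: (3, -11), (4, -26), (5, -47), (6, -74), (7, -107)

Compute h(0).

First differences: -15, -21, -27, -33. Second differences: -6, -6, -6.
Level-2 differences are constant, so h has degree 2.
Fitting a degree-2 polynomial gives h(n) = -3n² + 6n - 2.
Then h(0) = -2.

-2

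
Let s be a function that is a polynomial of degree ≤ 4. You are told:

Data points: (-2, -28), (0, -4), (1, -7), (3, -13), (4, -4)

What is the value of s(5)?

21

Write s(n) = an^4 + bn³ + cn² + dn + e; the 5 given values yield a linear system in the 5 coefficients.
Solving, the leading coefficient vanishes, and s(n) = n³ - 4n² - 4.
Then s(5) = 21.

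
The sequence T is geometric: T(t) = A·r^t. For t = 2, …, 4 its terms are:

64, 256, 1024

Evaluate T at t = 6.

16384

Consecutive ratio: 256/64 = 4, and 1024/256 = 4, so r = 4.
Then A·4^2 = 64 gives A = 4, and T(t) = 4·4^t.
T(6) = 4·4^6 = 16384.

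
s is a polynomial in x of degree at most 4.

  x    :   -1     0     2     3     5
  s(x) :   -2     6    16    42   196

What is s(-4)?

Write s(x) = ax^4 + bx³ + cx² + dx + e; the 5 given values yield a linear system in the 5 coefficients.
Solving, the leading coefficient vanishes, and s(x) = 2x³ - 3x² + 3x + 6.
Then s(-4) = -182.

-182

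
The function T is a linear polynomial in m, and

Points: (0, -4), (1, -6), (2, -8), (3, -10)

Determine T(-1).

First differences: -2, -2, -2.
Level-1 differences are constant, so T has degree 1.
Fitting a degree-1 polynomial gives T(m) = -2m - 4.
Then T(-1) = -2.

-2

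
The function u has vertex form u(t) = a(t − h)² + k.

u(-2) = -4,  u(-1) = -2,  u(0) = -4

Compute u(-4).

First differences 2, -2; second difference -4 = 2a, so a = -2.
Expanding, the t-coefficient is −2ah = 4h; matching it to the data gives h = -1, and then k = -2.
So u(t) = -2(t + 1)² − 2.
u(-4) = -2·(-3)² − 2 = -20.

-20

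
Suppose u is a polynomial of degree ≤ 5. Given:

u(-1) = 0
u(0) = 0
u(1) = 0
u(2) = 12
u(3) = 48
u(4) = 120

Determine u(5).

Write u(t) = at^5 + bt^4 + ct³ + dt² + et + p; the 6 given values yield a linear system in the 6 coefficients.
Solving, the top 2 coefficients vanish, and u(t) = 2t³ - 2t.
Then u(5) = 240.

240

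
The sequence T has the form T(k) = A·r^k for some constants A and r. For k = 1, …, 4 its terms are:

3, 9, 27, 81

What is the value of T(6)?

729

Consecutive ratio: 9/3 = 3, and 27/9 = 3, so r = 3.
Then A·3^1 = 3 gives A = 1, and T(k) = 1·3^k.
T(6) = 1·3^6 = 729.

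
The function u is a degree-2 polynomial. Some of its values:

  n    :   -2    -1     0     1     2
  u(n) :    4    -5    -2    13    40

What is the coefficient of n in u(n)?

Write u(n) = an² + bn + c; the 5 given values yield a linear system in the 3 coefficients.
Solving, u(n) = 6n² + 9n - 2.
The coefficient of n is 9.

9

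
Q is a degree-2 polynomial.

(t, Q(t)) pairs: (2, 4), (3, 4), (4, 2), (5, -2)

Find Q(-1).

First differences: 0, -2, -4. Second differences: -2, -2.
Level-2 differences are constant, so Q has degree 2.
Fitting a degree-2 polynomial gives Q(t) = -t² + 5t - 2.
Then Q(-1) = -8.

-8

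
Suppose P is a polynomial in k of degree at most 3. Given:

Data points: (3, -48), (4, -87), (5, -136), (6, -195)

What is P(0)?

9

Write P(k) = ak³ + bk² + ck + d; the 4 given values yield a linear system in the 4 coefficients.
Solving, the leading coefficient vanishes, and P(k) = -5k² - 4k + 9.
The constant term is P(0) = 9.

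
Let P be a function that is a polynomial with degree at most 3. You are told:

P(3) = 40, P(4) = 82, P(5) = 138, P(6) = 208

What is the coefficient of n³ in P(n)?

0

First differences: 42, 56, 70. Second differences: 14, 14.
Level-2 differences are constant, so P has degree 2.
Fitting a degree-2 polynomial gives P(n) = 7n² - 7n - 2.
The coefficient of n³ is 0.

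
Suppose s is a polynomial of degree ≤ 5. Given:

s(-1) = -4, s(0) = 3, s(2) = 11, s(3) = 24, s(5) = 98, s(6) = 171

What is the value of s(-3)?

-54

Write s(x) = ax^5 + bx^4 + cx³ + dx² + ex + p; the 6 given values yield a linear system in the 6 coefficients.
Solving, the top 2 coefficients vanish, and s(x) = x³ - 2x² + 4x + 3.
Then s(-3) = -54.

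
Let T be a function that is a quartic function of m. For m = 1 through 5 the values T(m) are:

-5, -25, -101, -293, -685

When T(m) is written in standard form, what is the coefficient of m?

Write T(m) = am^4 + bm³ + cm² + dm + e; the 5 given values yield a linear system in the 5 coefficients.
Solving, T(m) = -m^4 - 3m² + 4m - 5.
The coefficient of m is 4.

4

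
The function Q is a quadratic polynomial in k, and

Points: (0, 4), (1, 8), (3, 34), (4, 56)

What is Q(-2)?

14

Write Q(k) = ak² + bk + c; the 4 given values yield a linear system in the 3 coefficients.
Solving, Q(k) = 3k² + k + 4.
Then Q(-2) = 14.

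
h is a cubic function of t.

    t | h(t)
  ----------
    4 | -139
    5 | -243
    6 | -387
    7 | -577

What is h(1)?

-7

Write h(t) = at³ + bt² + ct + d; the 4 given values yield a linear system in the 4 coefficients.
Solving, h(t) = -t³ - 5t² + 2t - 3.
Then h(1) = -7.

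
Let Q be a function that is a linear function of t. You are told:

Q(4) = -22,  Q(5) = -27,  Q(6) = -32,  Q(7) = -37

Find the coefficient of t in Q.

-5

First differences: -5, -5, -5.
Level-1 differences are constant, so Q has degree 1.
Fitting a degree-1 polynomial gives Q(t) = -5t - 2.
The coefficient of t is -5.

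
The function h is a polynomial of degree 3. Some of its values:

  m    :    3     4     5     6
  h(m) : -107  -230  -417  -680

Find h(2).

-36

Write h(m) = am³ + bm² + cm + d; the 4 given values yield a linear system in the 4 coefficients.
Solving, h(m) = -2m³ - 8m² + 7m - 2.
Then h(2) = -36.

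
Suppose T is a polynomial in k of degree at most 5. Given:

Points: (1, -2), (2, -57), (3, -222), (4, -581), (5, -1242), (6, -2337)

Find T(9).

-9906

Write T(k) = ak^5 + bk^4 + ck³ + dk² + ek + p; the 6 given values yield a linear system in the 6 coefficients.
Solving, the leading coefficient vanishes, and T(k) = -k^4 - 4k³ - 6k² + 6k + 3.
Then T(9) = -9906.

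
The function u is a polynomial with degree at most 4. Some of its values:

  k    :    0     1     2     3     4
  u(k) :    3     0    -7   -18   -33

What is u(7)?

Write u(k) = ak^4 + bk³ + ck² + dk + e; the 5 given values yield a linear system in the 5 coefficients.
Solving, the top 2 coefficients vanish, and u(k) = -2k² - k + 3.
Then u(7) = -102.

-102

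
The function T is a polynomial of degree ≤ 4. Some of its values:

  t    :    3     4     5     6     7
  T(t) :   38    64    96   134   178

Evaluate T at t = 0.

First differences: 26, 32, 38, 44. Second differences: 6, 6, 6.
Level-2 differences are constant, so T has degree 2.
Fitting a degree-2 polynomial gives T(t) = 3t² + 5t - 4.
Then T(0) = -4.

-4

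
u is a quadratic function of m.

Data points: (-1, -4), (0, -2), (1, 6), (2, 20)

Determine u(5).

First differences: 2, 8, 14. Second differences: 6, 6.
Level-2 differences are constant, so u has degree 2.
Fitting a degree-2 polynomial gives u(m) = 3m² + 5m - 2.
Then u(5) = 98.

98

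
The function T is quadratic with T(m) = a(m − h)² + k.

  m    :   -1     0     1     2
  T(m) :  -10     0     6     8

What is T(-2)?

First differences 10, 6, 2; second difference -4 = 2a, so a = -2.
Expanding, the m-coefficient is −2ah = 4h; matching it to the data gives h = 2, and then k = 8.
So T(m) = -2(m − 2)² + 8.
T(-2) = -2·(-4)² + 8 = -24.

-24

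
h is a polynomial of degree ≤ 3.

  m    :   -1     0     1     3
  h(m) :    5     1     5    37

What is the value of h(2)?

Write h(m) = am³ + bm² + cm + d; the 4 given values yield a linear system in the 4 coefficients.
Solving, the leading coefficient vanishes, and h(m) = 4m² + 1.
Then h(2) = 17.

17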